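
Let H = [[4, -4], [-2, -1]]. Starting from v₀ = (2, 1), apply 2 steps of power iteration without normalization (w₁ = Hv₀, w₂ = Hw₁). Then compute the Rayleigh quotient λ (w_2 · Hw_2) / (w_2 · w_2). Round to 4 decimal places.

w1 = Hv₀ = (4·2 + (-4)·1; (-2)·2 + (-1)·1) = (4, -5)
w2 = Hw1 = (4·4 + (-4)·(-5); (-2)·4 + (-1)·(-5)) = (36, -3)
Hw2 = (156, -69)
w2·Hw2 = 36·156 + (-3)·(-69) = 5823; w2·w2 = 36·36 + (-3)·(-3) = 1305
λ ≈ 5823/1305 = 4.4621

4.4621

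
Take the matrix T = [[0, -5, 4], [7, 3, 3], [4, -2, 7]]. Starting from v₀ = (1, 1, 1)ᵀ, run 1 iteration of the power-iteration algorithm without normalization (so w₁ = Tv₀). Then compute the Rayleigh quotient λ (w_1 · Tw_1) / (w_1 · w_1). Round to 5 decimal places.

w1 = Tv₀ = (-1, 13, 9)
Tw1 = (-29, 59, 33)
w1·Tw1 = (-1)·(-29) + 13·59 + 9·33 = 1093; w1·w1 = (-1)·(-1) + 13·13 + 9·9 = 251
λ ≈ 1093/251 = 4.35458

λ ≈ 4.35458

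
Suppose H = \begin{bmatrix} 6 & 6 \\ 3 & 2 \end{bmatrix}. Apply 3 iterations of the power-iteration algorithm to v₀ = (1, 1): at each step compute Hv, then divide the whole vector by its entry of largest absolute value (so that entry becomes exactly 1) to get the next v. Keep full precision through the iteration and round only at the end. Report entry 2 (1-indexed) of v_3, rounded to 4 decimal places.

Hv0 = (12.00000, 5.00000); divide by 12.00000 → v1 = (1.00000, 0.41667)
Hv1 = (8.50000, 3.83333); divide by 8.50000 → v2 = (1.00000, 0.45098)
Hv2 = (8.70588, 3.90196); divide by 8.70588 → v3 = (1.00000, 0.44820)
Requested entry of v3: 398/888 = 0.4482

0.4482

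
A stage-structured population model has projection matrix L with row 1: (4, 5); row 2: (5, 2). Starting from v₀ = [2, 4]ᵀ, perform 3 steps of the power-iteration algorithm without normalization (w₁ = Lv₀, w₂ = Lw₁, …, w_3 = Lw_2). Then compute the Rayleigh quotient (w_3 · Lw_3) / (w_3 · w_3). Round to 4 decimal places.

w1 = Lv₀ = (4·2 + 5·4; 5·2 + 2·4) = (28, 18)
w2 = Lw1 = (4·28 + 5·18; 5·28 + 2·18) = (202, 176)
w3 = Lw2 = (1688, 1362)
Lw3 = (13562, 11164)
w3·Lw3 = 1688·13562 + 1362·11164 = 38098024; w3·w3 = 1688·1688 + 1362·1362 = 4704388
λ ≈ 38098024/4704388 = 8.0984

8.0984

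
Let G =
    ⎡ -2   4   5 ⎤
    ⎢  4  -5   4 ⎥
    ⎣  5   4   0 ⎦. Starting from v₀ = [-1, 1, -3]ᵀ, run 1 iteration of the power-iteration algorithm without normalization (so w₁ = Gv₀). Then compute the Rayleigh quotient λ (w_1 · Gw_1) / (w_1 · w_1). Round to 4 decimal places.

-1.1415

w1 = Gv₀ = (-9, -21, -1)
Gw1 = (-71, 65, -129)
w1·Gw1 = (-9)·(-71) + (-21)·65 + (-1)·(-129) = -597; w1·w1 = (-9)·(-9) + (-21)·(-21) + (-1)·(-1) = 523
λ ≈ -597/523 = -1.1415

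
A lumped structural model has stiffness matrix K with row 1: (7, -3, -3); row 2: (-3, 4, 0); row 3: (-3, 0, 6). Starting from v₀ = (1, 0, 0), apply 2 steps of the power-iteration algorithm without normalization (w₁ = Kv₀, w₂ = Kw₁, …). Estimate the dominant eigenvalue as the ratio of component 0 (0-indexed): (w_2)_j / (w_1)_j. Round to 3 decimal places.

w1 = Kv₀ = (7, -3, -3)
w2 = Kw1 = (67, -33, -39)
Ratio at component: 67 / 7 = 9.571

λ ≈ 9.571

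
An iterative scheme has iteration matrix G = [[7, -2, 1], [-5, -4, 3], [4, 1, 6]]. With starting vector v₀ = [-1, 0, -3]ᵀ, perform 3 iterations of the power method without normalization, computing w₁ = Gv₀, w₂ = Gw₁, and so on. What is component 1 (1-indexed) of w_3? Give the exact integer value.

-764

w1 = Gv₀ = (7·(-1) + (-2)·0 + 1·(-3); (-5)·(-1) + (-4)·0 + 3·(-3); 4·(-1) + 1·0 + 6·(-3)) = (-10, -4, -22)
w2 = Gw1 = (7·(-10) + (-2)·(-4) + 1·(-22); (-5)·(-10) + (-4)·(-4) + 3·(-22); 4·(-10) + 1·(-4) + 6·(-22)) = (-84, 0, -176)
w3 = Gw2 = (-764, -108, -1392)
The requested component of w3 is -764.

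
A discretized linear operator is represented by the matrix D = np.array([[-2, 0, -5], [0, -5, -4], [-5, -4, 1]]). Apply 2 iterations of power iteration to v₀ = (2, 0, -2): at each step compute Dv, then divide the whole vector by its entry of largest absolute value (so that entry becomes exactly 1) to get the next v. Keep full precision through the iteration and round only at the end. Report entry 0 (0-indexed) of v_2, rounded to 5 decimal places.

Dv0 = (6.000000, 8.000000, -12.000000); divide by -12.000000 → v1 = (-0.500000, -0.666667, 1.000000)
Dv1 = (-4.000000, -0.666667, 6.166667); divide by 6.166667 → v2 = (-0.648649, -0.108108, 1.000000)
Requested entry of v2: 48/-74 = -0.64865

-0.64865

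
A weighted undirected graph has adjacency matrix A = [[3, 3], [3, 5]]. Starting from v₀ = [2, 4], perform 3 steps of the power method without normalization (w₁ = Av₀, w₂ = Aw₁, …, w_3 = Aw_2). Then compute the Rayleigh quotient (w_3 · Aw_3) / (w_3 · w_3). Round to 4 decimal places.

7.1623

w1 = Av₀ = (3·2 + 3·4; 3·2 + 5·4) = (18, 26)
w2 = Aw1 = (3·18 + 3·26; 3·18 + 5·26) = (132, 184)
w3 = Aw2 = (948, 1316)
Aw3 = (6792, 9424)
w3·Aw3 = 948·6792 + 1316·9424 = 18840800; w3·w3 = 948·948 + 1316·1316 = 2630560
λ ≈ 18840800/2630560 = 7.1623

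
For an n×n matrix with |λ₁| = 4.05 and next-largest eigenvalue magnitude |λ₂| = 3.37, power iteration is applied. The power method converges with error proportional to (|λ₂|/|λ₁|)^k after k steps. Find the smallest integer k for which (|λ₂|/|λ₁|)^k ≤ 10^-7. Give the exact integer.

88

|λ₂/λ₁| = 3.37/4.05 = 0.83210
Need k ≥ ln(10^-7) / ln(0.83210) = -16.1181 / -0.1838 ≈ 87.692
Smallest integer k satisfying the bound: 88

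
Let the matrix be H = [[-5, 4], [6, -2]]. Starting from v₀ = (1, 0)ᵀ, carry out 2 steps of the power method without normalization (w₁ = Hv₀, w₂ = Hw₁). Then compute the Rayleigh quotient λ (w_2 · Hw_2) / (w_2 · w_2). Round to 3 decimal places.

λ ≈ -8.671

w1 = Hv₀ = (-5, 6)
w2 = Hw1 = (49, -42)
Hw2 = (-413, 378)
w2·Hw2 = 49·(-413) + (-42)·378 = -36113; w2·w2 = 49·49 + (-42)·(-42) = 4165
λ ≈ -36113/4165 = -8.671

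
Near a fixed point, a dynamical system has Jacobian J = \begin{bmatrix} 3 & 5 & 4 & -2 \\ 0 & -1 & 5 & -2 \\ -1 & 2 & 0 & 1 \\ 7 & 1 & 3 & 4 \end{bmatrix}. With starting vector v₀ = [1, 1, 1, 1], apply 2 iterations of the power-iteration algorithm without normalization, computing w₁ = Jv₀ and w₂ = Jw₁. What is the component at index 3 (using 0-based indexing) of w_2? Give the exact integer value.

w1 = Jv₀ = (3·1 + 5·1 + 4·1 + (-2)·1; 0·1 + (-1)·1 + 5·1 + (-2)·1; (-1)·1 + 2·1 + 0·1 + 1·1; 7·1 + 1·1 + 3·1 + 4·1) = (10, 2, 2, 15)
w2 = Jw1 = (3·10 + 5·2 + 4·2 + (-2)·15; 0·10 + (-1)·2 + 5·2 + (-2)·15; (-1)·10 + 2·2 + 0·2 + 1·15; 7·10 + 1·2 + 3·2 + 4·15) = (18, -22, 9, 138)
The requested component of w2 is 138.

138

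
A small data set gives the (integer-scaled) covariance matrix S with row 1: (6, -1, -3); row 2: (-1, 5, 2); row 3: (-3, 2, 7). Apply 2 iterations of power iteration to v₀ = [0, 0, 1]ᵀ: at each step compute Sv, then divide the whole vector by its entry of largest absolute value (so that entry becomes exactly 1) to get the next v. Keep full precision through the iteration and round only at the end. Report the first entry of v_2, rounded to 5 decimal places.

-0.66129

Sv0 = (-3.000000, 2.000000, 7.000000); divide by 7.000000 → v1 = (-0.428571, 0.285714, 1.000000)
Sv1 = (-5.857143, 3.857143, 8.857143); divide by 8.857143 → v2 = (-0.661290, 0.435484, 1.000000)
Requested entry of v2: -41/62 = -0.66129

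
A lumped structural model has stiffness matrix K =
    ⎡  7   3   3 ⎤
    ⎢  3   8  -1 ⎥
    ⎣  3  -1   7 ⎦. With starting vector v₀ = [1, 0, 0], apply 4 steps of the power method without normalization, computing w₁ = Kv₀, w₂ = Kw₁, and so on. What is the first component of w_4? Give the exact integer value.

w1 = Kv₀ = (7·1 + 3·0 + 3·0; 3·1 + 8·0 + (-1)·0; 3·1 + (-1)·0 + 7·0) = (7, 3, 3)
w2 = Kw1 = (7·7 + 3·3 + 3·3; 3·7 + 8·3 + (-1)·3; 3·7 + (-1)·3 + 7·3) = (67, 42, 39)
w3 = Kw2 = (712, 498, 432)
w4 = Kw3 = (7774, 5688, 4662)
The requested component of w4 is 7774.

7774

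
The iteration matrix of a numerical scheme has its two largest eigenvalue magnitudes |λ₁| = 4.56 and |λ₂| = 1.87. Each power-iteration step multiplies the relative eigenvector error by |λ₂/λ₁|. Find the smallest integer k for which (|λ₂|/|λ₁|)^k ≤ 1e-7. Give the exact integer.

19

|λ₂/λ₁| = 1.87/4.56 = 0.41009
Need k ≥ ln(1e-7) / ln(0.41009) = -16.1181 / -0.8914 ≈ 18.082
Smallest integer k satisfying the bound: 19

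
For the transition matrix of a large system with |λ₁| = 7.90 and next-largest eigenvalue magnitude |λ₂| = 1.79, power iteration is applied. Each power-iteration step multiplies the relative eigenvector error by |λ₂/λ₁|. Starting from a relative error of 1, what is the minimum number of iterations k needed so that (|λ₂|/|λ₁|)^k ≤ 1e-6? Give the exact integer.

10

|λ₂/λ₁| = 1.79/7.90 = 0.22658
Need k ≥ ln(1e-6) / ln(0.22658) = -13.8155 / -1.4846 ≈ 9.306
Smallest integer k satisfying the bound: 10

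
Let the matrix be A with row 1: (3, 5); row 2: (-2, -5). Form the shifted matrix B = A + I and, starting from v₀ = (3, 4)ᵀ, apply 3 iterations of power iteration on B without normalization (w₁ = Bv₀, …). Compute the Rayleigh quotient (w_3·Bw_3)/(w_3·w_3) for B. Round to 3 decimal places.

B = A + I has rows (4, 5); (-2, -4)
w1 = Bv₀ = (4·3 + 5·4; (-2)·3 + (-4)·4) = (32, -22)
w2 = Bw1 = (4·32 + 5·(-22); (-2)·32 + (-4)·(-22)) = (18, 24)
w3 = Bw2 = (192, -132)
Bw3 = (108, 144)
w3·Bw3 = 1728; w3·w3 = 54288; μ ≈ 1728/54288 = 0.032

0.032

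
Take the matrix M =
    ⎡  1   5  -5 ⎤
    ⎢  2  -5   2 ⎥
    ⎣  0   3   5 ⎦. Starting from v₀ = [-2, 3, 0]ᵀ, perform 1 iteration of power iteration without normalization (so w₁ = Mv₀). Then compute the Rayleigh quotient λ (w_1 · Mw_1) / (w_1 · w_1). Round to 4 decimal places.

-7.2013

w1 = Mv₀ = (1·(-2) + 5·3 + (-5)·0; 2·(-2) + (-5)·3 + 2·0; 0·(-2) + 3·3 + 5·0) = (13, -19, 9)
Mw1 = (-127, 139, -12)
w1·Mw1 = 13·(-127) + (-19)·139 + 9·(-12) = -4400; w1·w1 = 13·13 + (-19)·(-19) + 9·9 = 611
λ ≈ -4400/611 = -7.2013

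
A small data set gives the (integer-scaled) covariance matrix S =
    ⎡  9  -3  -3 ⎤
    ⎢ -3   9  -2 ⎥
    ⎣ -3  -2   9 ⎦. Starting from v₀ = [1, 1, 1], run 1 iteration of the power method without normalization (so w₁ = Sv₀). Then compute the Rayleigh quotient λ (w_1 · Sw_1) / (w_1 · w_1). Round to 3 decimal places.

λ ≈ 3.927

w1 = Sv₀ = (9·1 + (-3)·1 + (-3)·1; (-3)·1 + 9·1 + (-2)·1; (-3)·1 + (-2)·1 + 9·1) = (3, 4, 4)
Sw1 = (3, 19, 19)
w1·Sw1 = 3·3 + 4·19 + 4·19 = 161; w1·w1 = 3·3 + 4·4 + 4·4 = 41
λ ≈ 161/41 = 3.927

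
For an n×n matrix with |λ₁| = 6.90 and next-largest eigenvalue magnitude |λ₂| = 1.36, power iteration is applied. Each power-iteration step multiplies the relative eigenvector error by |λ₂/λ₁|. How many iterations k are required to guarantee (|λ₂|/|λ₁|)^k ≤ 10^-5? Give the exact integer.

|λ₂/λ₁| = 1.36/6.90 = 0.19710
Need k ≥ ln(10^-5) / ln(0.19710) = -11.5129 / -1.6240 ≈ 7.089
Smallest integer k satisfying the bound: 8

8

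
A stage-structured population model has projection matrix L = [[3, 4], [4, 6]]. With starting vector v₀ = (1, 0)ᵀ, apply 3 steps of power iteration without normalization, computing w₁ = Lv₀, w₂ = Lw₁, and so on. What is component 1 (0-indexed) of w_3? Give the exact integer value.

316

w1 = Lv₀ = (3·1 + 4·0; 4·1 + 6·0) = (3, 4)
w2 = Lw1 = (3·3 + 4·4; 4·3 + 6·4) = (25, 36)
w3 = Lw2 = (219, 316)
The requested component of w3 is 316.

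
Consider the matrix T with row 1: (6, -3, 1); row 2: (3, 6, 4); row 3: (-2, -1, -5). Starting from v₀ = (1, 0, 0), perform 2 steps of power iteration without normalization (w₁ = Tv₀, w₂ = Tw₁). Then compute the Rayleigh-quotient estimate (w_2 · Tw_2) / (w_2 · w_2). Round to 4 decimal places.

w1 = Tv₀ = (6·1 + (-3)·0 + 1·0; 3·1 + 6·0 + 4·0; (-2)·1 + (-1)·0 + (-5)·0) = (6, 3, -2)
w2 = Tw1 = (6·6 + (-3)·3 + 1·(-2); 3·6 + 6·3 + 4·(-2); (-2)·6 + (-1)·3 + (-5)·(-2)) = (25, 28, -5)
Tw2 = (61, 223, -53)
w2·Tw2 = 25·61 + 28·223 + (-5)·(-53) = 8034; w2·w2 = 25·25 + 28·28 + (-5)·(-5) = 1434
λ ≈ 8034/1434 = 5.6025

5.6025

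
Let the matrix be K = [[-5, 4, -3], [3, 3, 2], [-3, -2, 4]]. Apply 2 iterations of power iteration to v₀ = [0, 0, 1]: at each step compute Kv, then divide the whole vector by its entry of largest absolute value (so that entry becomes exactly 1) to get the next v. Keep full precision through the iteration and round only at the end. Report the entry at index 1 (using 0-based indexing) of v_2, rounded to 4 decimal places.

0.2381

Kv0 = (-3.00000, 2.00000, 4.00000); divide by 4.00000 → v1 = (-0.75000, 0.50000, 1.00000)
Kv1 = (2.75000, 1.25000, 5.25000); divide by 5.25000 → v2 = (0.52381, 0.23810, 1.00000)
Requested entry of v2: 5/21 = 0.2381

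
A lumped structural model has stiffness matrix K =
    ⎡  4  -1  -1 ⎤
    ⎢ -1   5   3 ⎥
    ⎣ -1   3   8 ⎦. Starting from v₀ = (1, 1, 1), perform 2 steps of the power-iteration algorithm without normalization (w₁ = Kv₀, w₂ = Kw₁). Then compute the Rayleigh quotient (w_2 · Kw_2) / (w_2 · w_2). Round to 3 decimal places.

10.029

w1 = Kv₀ = (2, 7, 10)
w2 = Kw1 = (-9, 63, 99)
Kw2 = (-198, 621, 990)
w2·Kw2 = (-9)·(-198) + 63·621 + 99·990 = 138915; w2·w2 = (-9)·(-9) + 63·63 + 99·99 = 13851
λ ≈ 138915/13851 = 10.029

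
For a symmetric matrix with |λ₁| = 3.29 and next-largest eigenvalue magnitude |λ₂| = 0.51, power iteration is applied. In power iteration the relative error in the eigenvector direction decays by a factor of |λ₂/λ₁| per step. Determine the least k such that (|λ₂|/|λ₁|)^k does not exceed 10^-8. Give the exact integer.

|λ₂/λ₁| = 0.51/3.29 = 0.15502
Need k ≥ ln(10^-8) / ln(0.15502) = -18.4207 / -1.8642 ≈ 9.881
Smallest integer k satisfying the bound: 10

10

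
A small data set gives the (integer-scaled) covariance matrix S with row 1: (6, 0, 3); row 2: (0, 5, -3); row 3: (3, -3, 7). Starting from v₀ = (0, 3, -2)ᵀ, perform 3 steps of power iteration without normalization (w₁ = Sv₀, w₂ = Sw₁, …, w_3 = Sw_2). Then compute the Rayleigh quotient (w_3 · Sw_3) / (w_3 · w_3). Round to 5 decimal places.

λ ≈ 10.51151

w1 = Sv₀ = (-6, 21, -23)
w2 = Sw1 = (-105, 174, -242)
w3 = Sw2 = (-1356, 1596, -2531)
Sw3 = (-15729, 15573, -26573)
w3·Sw3 = (-1356)·(-15729) + 1596·15573 + (-2531)·(-26573) = 113439295; w3·w3 = (-1356)·(-1356) + 1596·1596 + (-2531)·(-2531) = 10791913
λ ≈ 113439295/10791913 = 10.51151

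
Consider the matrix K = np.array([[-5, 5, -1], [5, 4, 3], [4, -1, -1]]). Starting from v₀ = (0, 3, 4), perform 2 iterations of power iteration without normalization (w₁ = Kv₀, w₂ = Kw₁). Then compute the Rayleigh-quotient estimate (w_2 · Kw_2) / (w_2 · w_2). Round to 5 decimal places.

w1 = Kv₀ = (11, 24, -7)
w2 = Kw1 = (72, 130, 27)
Kw2 = (263, 961, 131)
w2·Kw2 = 72·263 + 130·961 + 27·131 = 147403; w2·w2 = 72·72 + 130·130 + 27·27 = 22813
λ ≈ 147403/22813 = 6.46136

6.46136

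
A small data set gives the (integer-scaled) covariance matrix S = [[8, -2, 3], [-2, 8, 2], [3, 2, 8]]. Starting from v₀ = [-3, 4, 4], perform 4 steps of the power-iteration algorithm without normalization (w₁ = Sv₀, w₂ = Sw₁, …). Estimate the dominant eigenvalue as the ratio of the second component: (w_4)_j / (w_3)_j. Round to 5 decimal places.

w1 = Sv₀ = (-20, 46, 31)
w2 = Sw1 = (-159, 470, 280)
w3 = Sw2 = (-1372, 4638, 2703)
w4 = Sw3 = (-12143, 45254, 26784)
Ratio at component: 45254 / 4638 = 9.75722

λ ≈ 9.75722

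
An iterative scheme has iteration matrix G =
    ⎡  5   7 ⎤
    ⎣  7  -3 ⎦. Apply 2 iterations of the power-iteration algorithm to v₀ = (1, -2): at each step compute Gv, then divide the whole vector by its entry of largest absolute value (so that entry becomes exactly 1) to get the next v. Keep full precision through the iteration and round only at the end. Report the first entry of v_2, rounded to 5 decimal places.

Gv0 = (-9.000000, 13.000000); divide by 13.000000 → v1 = (-0.692308, 1.000000)
Gv1 = (3.538462, -7.846154); divide by -7.846154 → v2 = (-0.450980, 1.000000)
Requested entry of v2: 46/-102 = -0.45098

-0.45098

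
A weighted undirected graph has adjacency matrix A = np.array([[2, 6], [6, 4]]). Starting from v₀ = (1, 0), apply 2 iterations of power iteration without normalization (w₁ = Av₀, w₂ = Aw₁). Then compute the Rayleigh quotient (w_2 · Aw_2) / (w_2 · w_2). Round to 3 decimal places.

w1 = Av₀ = (2·1 + 6·0; 6·1 + 4·0) = (2, 6)
w2 = Aw1 = (2·2 + 6·6; 6·2 + 4·6) = (40, 36)
Aw2 = (296, 384)
w2·Aw2 = 40·296 + 36·384 = 25664; w2·w2 = 40·40 + 36·36 = 2896
λ ≈ 25664/2896 = 8.862

λ ≈ 8.862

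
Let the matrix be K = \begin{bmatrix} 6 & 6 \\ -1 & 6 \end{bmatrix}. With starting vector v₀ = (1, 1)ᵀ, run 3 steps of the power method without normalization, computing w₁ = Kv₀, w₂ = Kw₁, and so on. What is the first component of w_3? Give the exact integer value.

w1 = Kv₀ = (12, 5)
w2 = Kw1 = (102, 18)
w3 = Kw2 = (720, 6)
The requested component of w3 is 720.

720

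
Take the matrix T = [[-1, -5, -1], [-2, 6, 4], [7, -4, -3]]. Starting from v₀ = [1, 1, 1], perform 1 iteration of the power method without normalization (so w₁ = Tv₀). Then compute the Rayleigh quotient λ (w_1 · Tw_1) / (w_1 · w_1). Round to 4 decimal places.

6.4336

w1 = Tv₀ = (-7, 8, 0)
Tw1 = (-33, 62, -81)
w1·Tw1 = (-7)·(-33) + 8·62 + 0·(-81) = 727; w1·w1 = (-7)·(-7) + 8·8 + 0·0 = 113
λ ≈ 727/113 = 6.4336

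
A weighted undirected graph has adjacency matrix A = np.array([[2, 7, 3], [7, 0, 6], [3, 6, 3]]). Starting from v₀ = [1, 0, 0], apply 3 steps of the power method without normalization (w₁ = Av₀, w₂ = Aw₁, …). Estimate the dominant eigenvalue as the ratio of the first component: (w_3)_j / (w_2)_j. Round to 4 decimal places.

8.3710

w1 = Av₀ = (2·1 + 7·0 + 3·0; 7·1 + 0·0 + 6·0; 3·1 + 6·0 + 3·0) = (2, 7, 3)
w2 = Aw1 = (2·2 + 7·7 + 3·3; 7·2 + 0·7 + 6·3; 3·2 + 6·7 + 3·3) = (62, 32, 57)
w3 = Aw2 = (519, 776, 549)
Ratio at component: 519 / 62 = 8.3710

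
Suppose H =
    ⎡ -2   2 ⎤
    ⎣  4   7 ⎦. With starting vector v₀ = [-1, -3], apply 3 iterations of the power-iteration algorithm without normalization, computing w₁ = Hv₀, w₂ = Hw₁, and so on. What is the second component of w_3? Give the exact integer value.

-1505

w1 = Hv₀ = (-4, -25)
w2 = Hw1 = (-42, -191)
w3 = Hw2 = (-298, -1505)
The requested component of w3 is -1505.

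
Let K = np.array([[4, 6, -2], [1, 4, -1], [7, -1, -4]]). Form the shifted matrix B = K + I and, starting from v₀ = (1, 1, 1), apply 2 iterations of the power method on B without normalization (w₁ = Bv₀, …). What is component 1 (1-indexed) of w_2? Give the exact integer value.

B = K + I has rows (5, 6, -2); (1, 5, -1); (7, -1, -3)
w1 = Bv₀ = (5·1 + 6·1 + (-2)·1; 1·1 + 5·1 + (-1)·1; 7·1 + (-1)·1 + (-3)·1) = (9, 5, 3)
w2 = Bw1 = (5·9 + 6·5 + (-2)·3; 1·9 + 5·5 + (-1)·3; 7·9 + (-1)·5 + (-3)·3) = (69, 31, 49)
Requested component of w2: 69

69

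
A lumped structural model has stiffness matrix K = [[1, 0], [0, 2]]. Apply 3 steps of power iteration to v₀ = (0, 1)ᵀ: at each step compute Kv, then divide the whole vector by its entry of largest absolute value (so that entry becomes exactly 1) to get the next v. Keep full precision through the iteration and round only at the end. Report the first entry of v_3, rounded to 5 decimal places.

Kv0 = (0.000000, 2.000000); divide by 2.000000 → v1 = (0.000000, 1.000000)
Kv1 = (0.000000, 2.000000); divide by 2.000000 → v2 = (0.000000, 1.000000)
Kv2 = (0.000000, 2.000000); divide by 2.000000 → v3 = (0.000000, 1.000000)
Requested entry of v3: 0/8 = 0.00000

0.00000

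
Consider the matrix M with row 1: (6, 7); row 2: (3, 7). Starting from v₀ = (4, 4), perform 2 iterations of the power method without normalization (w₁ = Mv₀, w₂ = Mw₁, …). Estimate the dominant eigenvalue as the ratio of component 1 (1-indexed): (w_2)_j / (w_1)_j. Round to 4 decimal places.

λ ≈ 11.3846

w1 = Mv₀ = (52, 40)
w2 = Mw1 = (592, 436)
Ratio at component: 592 / 52 = 11.3846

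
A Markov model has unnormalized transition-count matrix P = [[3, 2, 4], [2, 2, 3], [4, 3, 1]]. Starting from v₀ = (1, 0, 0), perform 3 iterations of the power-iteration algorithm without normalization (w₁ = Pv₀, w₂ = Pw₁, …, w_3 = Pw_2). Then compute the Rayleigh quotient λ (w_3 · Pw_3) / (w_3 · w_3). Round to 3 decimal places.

8.083

w1 = Pv₀ = (3, 2, 4)
w2 = Pw1 = (29, 22, 22)
w3 = Pw2 = (219, 168, 204)
Pw3 = (1809, 1386, 1584)
w3·Pw3 = 219·1809 + 168·1386 + 204·1584 = 952155; w3·w3 = 219·219 + 168·168 + 204·204 = 117801
λ ≈ 952155/117801 = 8.083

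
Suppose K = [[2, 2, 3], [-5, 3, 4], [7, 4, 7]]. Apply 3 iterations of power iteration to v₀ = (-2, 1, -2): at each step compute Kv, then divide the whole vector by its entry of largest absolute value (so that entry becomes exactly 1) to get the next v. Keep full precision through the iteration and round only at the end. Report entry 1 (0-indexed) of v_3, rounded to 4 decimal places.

Kv0 = (-8.00000, 5.00000, -24.00000); divide by -24.00000 → v1 = (0.33333, -0.20833, 1.00000)
Kv1 = (3.25000, 1.70833, 8.50000); divide by 8.50000 → v2 = (0.38235, 0.20098, 1.00000)
Kv2 = (4.16667, 2.69118, 10.48039); divide by 10.48039 → v3 = (0.39757, 0.25678, 1.00000)
Requested entry of v3: -549/-2138 = 0.2568

0.2568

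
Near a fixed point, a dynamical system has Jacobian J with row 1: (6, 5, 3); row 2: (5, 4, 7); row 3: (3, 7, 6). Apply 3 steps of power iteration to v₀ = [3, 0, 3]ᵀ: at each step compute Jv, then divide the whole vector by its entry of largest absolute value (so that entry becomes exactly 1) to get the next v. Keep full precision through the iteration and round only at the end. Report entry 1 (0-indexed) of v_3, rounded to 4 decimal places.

0.9916

Jv0 = (27.00000, 36.00000, 27.00000); divide by 36.00000 → v1 = (0.75000, 1.00000, 0.75000)
Jv1 = (11.75000, 13.00000, 13.75000); divide by 13.75000 → v2 = (0.85455, 0.94545, 1.00000)
Jv2 = (12.85455, 15.05455, 15.18182); divide by 15.18182 → v3 = (0.84671, 0.99162, 1.00000)
Requested entry of v3: 7452/7515 = 0.9916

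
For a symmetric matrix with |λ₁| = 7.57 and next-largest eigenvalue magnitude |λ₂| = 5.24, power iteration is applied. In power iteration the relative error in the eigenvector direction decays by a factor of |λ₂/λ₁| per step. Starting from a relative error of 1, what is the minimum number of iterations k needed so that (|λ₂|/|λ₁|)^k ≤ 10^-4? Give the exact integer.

|λ₂/λ₁| = 5.24/7.57 = 0.69221
Need k ≥ ln(10^-4) / ln(0.69221) = -9.2103 / -0.3679 ≈ 25.037
Smallest integer k satisfying the bound: 26

26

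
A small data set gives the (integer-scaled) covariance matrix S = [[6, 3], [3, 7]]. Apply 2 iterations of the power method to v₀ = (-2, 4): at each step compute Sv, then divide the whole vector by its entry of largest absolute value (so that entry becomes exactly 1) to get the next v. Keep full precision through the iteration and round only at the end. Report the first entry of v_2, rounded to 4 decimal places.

Sv0 = (0.00000, 22.00000); divide by 22.00000 → v1 = (0.00000, 1.00000)
Sv1 = (3.00000, 7.00000); divide by 7.00000 → v2 = (0.42857, 1.00000)
Requested entry of v2: 66/154 = 0.4286

0.4286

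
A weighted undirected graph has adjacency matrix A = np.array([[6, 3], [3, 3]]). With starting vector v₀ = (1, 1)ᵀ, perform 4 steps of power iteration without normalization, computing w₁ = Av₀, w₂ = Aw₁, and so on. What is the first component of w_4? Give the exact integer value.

w1 = Av₀ = (6·1 + 3·1; 3·1 + 3·1) = (9, 6)
w2 = Aw1 = (6·9 + 3·6; 3·9 + 3·6) = (72, 45)
w3 = Aw2 = (567, 351)
w4 = Aw3 = (4455, 2754)
The requested component of w4 is 4455.

4455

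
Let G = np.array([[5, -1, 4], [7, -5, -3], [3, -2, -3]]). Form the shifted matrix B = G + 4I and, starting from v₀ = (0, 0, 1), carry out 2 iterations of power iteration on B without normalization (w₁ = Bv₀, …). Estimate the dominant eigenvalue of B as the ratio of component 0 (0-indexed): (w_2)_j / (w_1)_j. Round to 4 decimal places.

μ ≈ 10.7500

B = G + 4I has rows (9, -1, 4); (7, -1, -3); (3, -2, 1)
w1 = Bv₀ = (9·0 + (-1)·0 + 4·1; 7·0 + (-1)·0 + (-3)·1; 3·0 + (-2)·0 + 1·1) = (4, -3, 1)
w2 = Bw1 = (9·4 + (-1)·(-3) + 4·1; 7·4 + (-1)·(-3) + (-3)·1; 3·4 + (-2)·(-3) + 1·1) = (43, 28, 19)
Ratio: 43/4 = 10.7500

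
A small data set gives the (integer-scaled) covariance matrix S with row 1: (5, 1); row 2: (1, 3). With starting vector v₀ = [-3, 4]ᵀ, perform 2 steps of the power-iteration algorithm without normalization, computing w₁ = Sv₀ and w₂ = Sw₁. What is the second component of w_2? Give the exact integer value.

16

w1 = Sv₀ = (5·(-3) + 1·4; 1·(-3) + 3·4) = (-11, 9)
w2 = Sw1 = (5·(-11) + 1·9; 1·(-11) + 3·9) = (-46, 16)
The requested component of w2 is 16.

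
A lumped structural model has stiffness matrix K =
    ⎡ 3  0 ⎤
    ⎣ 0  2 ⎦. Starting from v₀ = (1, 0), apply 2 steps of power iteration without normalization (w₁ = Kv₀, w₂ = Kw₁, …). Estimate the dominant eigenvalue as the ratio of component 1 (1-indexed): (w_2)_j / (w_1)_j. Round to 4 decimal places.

w1 = Kv₀ = (3, 0)
w2 = Kw1 = (9, 0)
Ratio at component: 9 / 3 = 3.0000

λ ≈ 3.0000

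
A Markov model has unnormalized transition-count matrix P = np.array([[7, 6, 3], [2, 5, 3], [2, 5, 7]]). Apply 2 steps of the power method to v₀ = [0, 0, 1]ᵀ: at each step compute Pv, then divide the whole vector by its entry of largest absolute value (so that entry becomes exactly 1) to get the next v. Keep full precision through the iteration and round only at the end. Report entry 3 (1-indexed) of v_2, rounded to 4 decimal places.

Pv0 = (3.00000, 3.00000, 7.00000); divide by 7.00000 → v1 = (0.42857, 0.42857, 1.00000)
Pv1 = (8.57143, 6.00000, 10.00000); divide by 10.00000 → v2 = (0.85714, 0.60000, 1.00000)
Requested entry of v2: 70/70 = 1.0000

1.0000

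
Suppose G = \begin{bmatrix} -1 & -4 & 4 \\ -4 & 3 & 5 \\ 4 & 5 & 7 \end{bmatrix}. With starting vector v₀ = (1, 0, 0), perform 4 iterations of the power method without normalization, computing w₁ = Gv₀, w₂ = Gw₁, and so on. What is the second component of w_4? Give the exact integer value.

1132

w1 = Gv₀ = (-1, -4, 4)
w2 = Gw1 = (33, 12, 4)
w3 = Gw2 = (-65, -76, 220)
w4 = Gw3 = (1249, 1132, 900)
The requested component of w4 is 1132.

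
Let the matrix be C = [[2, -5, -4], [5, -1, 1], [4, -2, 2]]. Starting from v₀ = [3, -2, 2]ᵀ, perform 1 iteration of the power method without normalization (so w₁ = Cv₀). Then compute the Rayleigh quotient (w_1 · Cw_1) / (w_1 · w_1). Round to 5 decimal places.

λ ≈ 0.22667

w1 = Cv₀ = (2·3 + (-5)·(-2) + (-4)·2; 5·3 + (-1)·(-2) + 1·2; 4·3 + (-2)·(-2) + 2·2) = (8, 19, 20)
Cw1 = (-159, 41, 34)
w1·Cw1 = 8·(-159) + 19·41 + 20·34 = 187; w1·w1 = 8·8 + 19·19 + 20·20 = 825
λ ≈ 187/825 = 0.22667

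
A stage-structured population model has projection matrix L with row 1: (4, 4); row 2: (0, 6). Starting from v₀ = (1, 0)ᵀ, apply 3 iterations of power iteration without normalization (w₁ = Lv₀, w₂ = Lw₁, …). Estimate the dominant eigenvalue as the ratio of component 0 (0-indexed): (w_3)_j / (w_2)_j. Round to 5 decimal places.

w1 = Lv₀ = (4, 0)
w2 = Lw1 = (16, 0)
w3 = Lw2 = (64, 0)
Ratio at component: 64 / 16 = 4.00000

4.00000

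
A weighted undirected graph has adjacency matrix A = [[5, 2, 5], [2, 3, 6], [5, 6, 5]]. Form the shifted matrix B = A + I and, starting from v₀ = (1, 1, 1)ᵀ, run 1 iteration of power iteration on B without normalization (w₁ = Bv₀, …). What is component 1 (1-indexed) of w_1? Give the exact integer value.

B = A + I has rows (6, 2, 5); (2, 4, 6); (5, 6, 6)
w1 = Bv₀ = (13, 12, 17)
Requested component of w1: 13

13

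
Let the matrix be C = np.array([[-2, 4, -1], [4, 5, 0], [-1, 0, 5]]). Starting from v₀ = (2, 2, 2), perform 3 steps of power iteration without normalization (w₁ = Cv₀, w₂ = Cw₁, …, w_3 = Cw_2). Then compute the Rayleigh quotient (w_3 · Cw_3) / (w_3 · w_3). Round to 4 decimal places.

λ ≈ 6.5258

w1 = Cv₀ = (2, 18, 8)
w2 = Cw1 = (60, 98, 38)
w3 = Cw2 = (234, 730, 130)
Cw3 = (2322, 4586, 416)
w3·Cw3 = 234·2322 + 730·4586 + 130·416 = 3945208; w3·w3 = 234·234 + 730·730 + 130·130 = 604556
λ ≈ 3945208/604556 = 6.5258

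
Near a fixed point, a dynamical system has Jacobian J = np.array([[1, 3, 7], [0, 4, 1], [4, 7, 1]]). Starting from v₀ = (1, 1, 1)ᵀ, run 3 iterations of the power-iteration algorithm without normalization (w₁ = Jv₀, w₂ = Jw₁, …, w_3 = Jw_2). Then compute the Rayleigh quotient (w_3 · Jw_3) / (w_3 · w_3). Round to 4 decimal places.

λ ≈ 7.7901

w1 = Jv₀ = (1·1 + 3·1 + 7·1; 0·1 + 4·1 + 1·1; 4·1 + 7·1 + 1·1) = (11, 5, 12)
w2 = Jw1 = (1·11 + 3·5 + 7·12; 0·11 + 4·5 + 1·12; 4·11 + 7·5 + 1·12) = (110, 32, 91)
w3 = Jw2 = (843, 219, 755)
Jw3 = (6785, 1631, 5660)
w3·Jw3 = 843·6785 + 219·1631 + 755·5660 = 10350244; w3·w3 = 843·843 + 219·219 + 755·755 = 1328635
λ ≈ 10350244/1328635 = 7.7901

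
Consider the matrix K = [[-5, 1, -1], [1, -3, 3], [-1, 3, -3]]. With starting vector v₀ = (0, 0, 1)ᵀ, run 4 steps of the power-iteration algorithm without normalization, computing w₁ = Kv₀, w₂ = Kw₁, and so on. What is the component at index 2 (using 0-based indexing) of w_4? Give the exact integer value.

843

w1 = Kv₀ = ((-5)·0 + 1·0 + (-1)·1; 1·0 + (-3)·0 + 3·1; (-1)·0 + 3·0 + (-3)·1) = (-1, 3, -3)
w2 = Kw1 = ((-5)·(-1) + 1·3 + (-1)·(-3); 1·(-1) + (-3)·3 + 3·(-3); (-1)·(-1) + 3·3 + (-3)·(-3)) = (11, -19, 19)
w3 = Kw2 = (-93, 125, -125)
w4 = Kw3 = (715, -843, 843)
The requested component of w4 is 843.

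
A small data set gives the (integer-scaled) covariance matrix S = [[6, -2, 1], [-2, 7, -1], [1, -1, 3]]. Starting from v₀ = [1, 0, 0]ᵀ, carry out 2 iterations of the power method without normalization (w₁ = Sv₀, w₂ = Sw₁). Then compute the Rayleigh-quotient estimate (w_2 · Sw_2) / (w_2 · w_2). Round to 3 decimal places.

λ ≈ 8.485

w1 = Sv₀ = (6, -2, 1)
w2 = Sw1 = (41, -27, 11)
Sw2 = (311, -282, 101)
w2·Sw2 = 41·311 + (-27)·(-282) + 11·101 = 21476; w2·w2 = 41·41 + (-27)·(-27) + 11·11 = 2531
λ ≈ 21476/2531 = 8.485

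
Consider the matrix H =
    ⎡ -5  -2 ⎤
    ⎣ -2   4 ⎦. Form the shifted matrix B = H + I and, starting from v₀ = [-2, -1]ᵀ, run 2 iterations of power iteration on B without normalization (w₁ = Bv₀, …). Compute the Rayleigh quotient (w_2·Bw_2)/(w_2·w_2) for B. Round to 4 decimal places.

B = H + I has rows (-4, -2); (-2, 5)
w1 = Bv₀ = (10, -1)
w2 = Bw1 = (-38, -25)
Bw2 = (202, -49)
w2·Bw2 = -6451; w2·w2 = 2069; μ ≈ -6451/2069 = -3.1179

μ ≈ -3.1179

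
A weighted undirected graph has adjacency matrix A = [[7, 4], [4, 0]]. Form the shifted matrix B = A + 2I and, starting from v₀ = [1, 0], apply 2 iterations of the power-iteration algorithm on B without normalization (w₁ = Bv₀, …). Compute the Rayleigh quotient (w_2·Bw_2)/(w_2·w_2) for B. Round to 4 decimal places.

B = A + 2I has rows (9, 4); (4, 2)
w1 = Bv₀ = (9, 4)
w2 = Bw1 = (97, 44)
Bw2 = (1049, 476)
w2·Bw2 = 122697; w2·w2 = 11345; μ ≈ 122697/11345 = 10.8151

μ ≈ 10.8151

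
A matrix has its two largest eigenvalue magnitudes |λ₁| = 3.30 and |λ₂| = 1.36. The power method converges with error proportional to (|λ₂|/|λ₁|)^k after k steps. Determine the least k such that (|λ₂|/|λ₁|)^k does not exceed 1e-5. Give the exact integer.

|λ₂/λ₁| = 1.36/3.30 = 0.41212
Need k ≥ ln(1e-5) / ln(0.41212) = -11.5129 / -0.8864 ≈ 12.988
Smallest integer k satisfying the bound: 13

13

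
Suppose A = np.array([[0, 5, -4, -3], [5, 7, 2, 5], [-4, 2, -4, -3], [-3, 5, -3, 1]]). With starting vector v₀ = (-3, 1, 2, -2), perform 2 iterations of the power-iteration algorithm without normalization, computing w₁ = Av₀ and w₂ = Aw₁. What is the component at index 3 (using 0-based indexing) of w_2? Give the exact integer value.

w1 = Av₀ = (0·(-3) + 5·1 + (-4)·2 + (-3)·(-2); 5·(-3) + 7·1 + 2·2 + 5·(-2); (-4)·(-3) + 2·1 + (-4)·2 + (-3)·(-2); (-3)·(-3) + 5·1 + (-3)·2 + 1·(-2)) = (3, -14, 12, 6)
w2 = Aw1 = (0·3 + 5·(-14) + (-4)·12 + (-3)·6; 5·3 + 7·(-14) + 2·12 + 5·6; (-4)·3 + 2·(-14) + (-4)·12 + (-3)·6; (-3)·3 + 5·(-14) + (-3)·12 + 1·6) = (-136, -29, -106, -109)
The requested component of w2 is -109.

-109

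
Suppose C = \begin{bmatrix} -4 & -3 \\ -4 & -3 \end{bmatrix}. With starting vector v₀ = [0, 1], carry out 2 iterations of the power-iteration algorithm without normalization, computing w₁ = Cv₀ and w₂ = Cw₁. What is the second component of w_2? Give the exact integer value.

w1 = Cv₀ = ((-4)·0 + (-3)·1; (-4)·0 + (-3)·1) = (-3, -3)
w2 = Cw1 = ((-4)·(-3) + (-3)·(-3); (-4)·(-3) + (-3)·(-3)) = (21, 21)
The requested component of w2 is 21.

21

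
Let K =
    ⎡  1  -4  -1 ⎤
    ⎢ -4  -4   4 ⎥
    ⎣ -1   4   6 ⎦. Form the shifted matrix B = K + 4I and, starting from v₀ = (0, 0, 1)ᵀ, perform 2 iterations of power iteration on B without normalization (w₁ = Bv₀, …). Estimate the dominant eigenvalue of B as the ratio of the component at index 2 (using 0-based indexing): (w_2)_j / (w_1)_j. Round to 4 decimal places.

μ ≈ 11.7000

B = K + 4I has rows (5, -4, -1); (-4, 0, 4); (-1, 4, 10)
w1 = Bv₀ = (5·0 + (-4)·0 + (-1)·1; (-4)·0 + 0·0 + 4·1; (-1)·0 + 4·0 + 10·1) = (-1, 4, 10)
w2 = Bw1 = (5·(-1) + (-4)·4 + (-1)·10; (-4)·(-1) + 0·4 + 4·10; (-1)·(-1) + 4·4 + 10·10) = (-31, 44, 117)
Ratio: 117/10 = 11.7000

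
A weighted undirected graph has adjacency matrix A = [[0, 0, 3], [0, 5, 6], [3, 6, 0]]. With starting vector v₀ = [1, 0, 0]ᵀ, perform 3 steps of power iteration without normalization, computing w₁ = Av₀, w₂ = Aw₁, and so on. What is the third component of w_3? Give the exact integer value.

w1 = Av₀ = (0, 0, 3)
w2 = Aw1 = (9, 18, 0)
w3 = Aw2 = (0, 90, 135)
The requested component of w3 is 135.

135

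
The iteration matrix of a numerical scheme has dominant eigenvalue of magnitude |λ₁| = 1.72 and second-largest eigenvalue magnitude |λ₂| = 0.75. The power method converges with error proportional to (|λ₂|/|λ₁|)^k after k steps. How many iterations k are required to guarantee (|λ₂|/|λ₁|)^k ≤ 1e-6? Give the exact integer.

17

|λ₂/λ₁| = 0.75/1.72 = 0.43605
Need k ≥ ln(1e-6) / ln(0.43605) = -13.8155 / -0.8300 ≈ 16.645
Smallest integer k satisfying the bound: 17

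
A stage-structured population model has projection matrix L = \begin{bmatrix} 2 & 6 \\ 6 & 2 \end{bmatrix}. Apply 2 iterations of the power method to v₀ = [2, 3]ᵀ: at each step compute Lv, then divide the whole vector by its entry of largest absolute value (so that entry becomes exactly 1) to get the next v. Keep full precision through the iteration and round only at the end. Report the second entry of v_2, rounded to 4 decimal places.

1.0000

Lv0 = (22.00000, 18.00000); divide by 22.00000 → v1 = (1.00000, 0.81818)
Lv1 = (6.90909, 7.63636); divide by 7.63636 → v2 = (0.90476, 1.00000)
Requested entry of v2: 168/168 = 1.0000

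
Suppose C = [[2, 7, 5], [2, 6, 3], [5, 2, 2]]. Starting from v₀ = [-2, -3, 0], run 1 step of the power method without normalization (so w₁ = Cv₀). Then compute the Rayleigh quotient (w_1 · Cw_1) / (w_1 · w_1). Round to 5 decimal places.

w1 = Cv₀ = (2·(-2) + 7·(-3) + 5·0; 2·(-2) + 6·(-3) + 3·0; 5·(-2) + 2·(-3) + 2·0) = (-25, -22, -16)
Cw1 = (-284, -230, -201)
w1·Cw1 = (-25)·(-284) + (-22)·(-230) + (-16)·(-201) = 15376; w1·w1 = (-25)·(-25) + (-22)·(-22) + (-16)·(-16) = 1365
λ ≈ 15376/1365 = 11.26447

11.26447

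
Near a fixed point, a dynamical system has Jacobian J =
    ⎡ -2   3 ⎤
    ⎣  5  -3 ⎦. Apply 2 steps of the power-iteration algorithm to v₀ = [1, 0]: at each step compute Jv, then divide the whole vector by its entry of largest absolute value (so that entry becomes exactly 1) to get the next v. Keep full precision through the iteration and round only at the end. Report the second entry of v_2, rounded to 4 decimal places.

1.0000

Jv0 = (-2.00000, 5.00000); divide by 5.00000 → v1 = (-0.40000, 1.00000)
Jv1 = (3.80000, -5.00000); divide by -5.00000 → v2 = (-0.76000, 1.00000)
Requested entry of v2: -25/-25 = 1.0000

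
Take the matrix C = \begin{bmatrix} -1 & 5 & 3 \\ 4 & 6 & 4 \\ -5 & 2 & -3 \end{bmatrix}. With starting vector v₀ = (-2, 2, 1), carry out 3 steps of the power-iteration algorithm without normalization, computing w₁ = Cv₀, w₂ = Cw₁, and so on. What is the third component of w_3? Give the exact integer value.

w1 = Cv₀ = ((-1)·(-2) + 5·2 + 3·1; 4·(-2) + 6·2 + 4·1; (-5)·(-2) + 2·2 + (-3)·1) = (15, 8, 11)
w2 = Cw1 = ((-1)·15 + 5·8 + 3·11; 4·15 + 6·8 + 4·11; (-5)·15 + 2·8 + (-3)·11) = (58, 152, -92)
w3 = Cw2 = (426, 776, 290)
The requested component of w3 is 290.

290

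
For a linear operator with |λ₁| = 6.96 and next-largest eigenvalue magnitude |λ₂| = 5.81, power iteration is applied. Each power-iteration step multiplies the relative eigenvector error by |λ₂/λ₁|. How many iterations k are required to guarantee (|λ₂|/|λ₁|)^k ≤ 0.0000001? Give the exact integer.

90

|λ₂/λ₁| = 5.81/6.96 = 0.83477
Need k ≥ ln(0.0000001) / ln(0.83477) = -16.1181 / -0.1806 ≈ 89.248
Smallest integer k satisfying the bound: 90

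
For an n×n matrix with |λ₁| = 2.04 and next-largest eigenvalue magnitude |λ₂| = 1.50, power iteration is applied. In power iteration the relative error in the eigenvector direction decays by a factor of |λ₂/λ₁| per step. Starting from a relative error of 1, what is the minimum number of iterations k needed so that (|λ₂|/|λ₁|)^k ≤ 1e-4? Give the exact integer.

|λ₂/λ₁| = 1.50/2.04 = 0.73529
Need k ≥ ln(1e-4) / ln(0.73529) = -9.2103 / -0.3075 ≈ 29.954
Smallest integer k satisfying the bound: 30

30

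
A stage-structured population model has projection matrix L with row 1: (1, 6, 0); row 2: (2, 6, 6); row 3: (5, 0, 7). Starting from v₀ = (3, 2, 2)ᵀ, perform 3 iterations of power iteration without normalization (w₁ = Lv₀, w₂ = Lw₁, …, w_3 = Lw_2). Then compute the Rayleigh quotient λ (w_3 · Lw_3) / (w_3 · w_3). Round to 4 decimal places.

11.2496

w1 = Lv₀ = (1·3 + 6·2 + 0·2; 2·3 + 6·2 + 6·2; 5·3 + 0·2 + 7·2) = (15, 30, 29)
w2 = Lw1 = (1·15 + 6·30 + 0·29; 2·15 + 6·30 + 6·29; 5·15 + 0·30 + 7·29) = (195, 384, 278)
w3 = Lw2 = (2499, 4362, 2921)
Lw3 = (28671, 48696, 32942)
w3·Lw3 = 2499·28671 + 4362·48696 + 2921·32942 = 380284363; w3·w3 = 2499·2499 + 4362·4362 + 2921·2921 = 33804286
λ ≈ 380284363/33804286 = 11.2496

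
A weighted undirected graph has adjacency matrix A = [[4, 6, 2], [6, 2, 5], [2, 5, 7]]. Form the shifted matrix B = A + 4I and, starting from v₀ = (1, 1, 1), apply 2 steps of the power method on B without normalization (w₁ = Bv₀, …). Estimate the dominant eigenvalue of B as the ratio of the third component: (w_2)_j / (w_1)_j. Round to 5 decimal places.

μ ≈ 17.50000

B = A + 4I has rows (8, 6, 2); (6, 6, 5); (2, 5, 11)
w1 = Bv₀ = (8·1 + 6·1 + 2·1; 6·1 + 6·1 + 5·1; 2·1 + 5·1 + 11·1) = (16, 17, 18)
w2 = Bw1 = (8·16 + 6·17 + 2·18; 6·16 + 6·17 + 5·18; 2·16 + 5·17 + 11·18) = (266, 288, 315)
Ratio: 315/18 = 17.50000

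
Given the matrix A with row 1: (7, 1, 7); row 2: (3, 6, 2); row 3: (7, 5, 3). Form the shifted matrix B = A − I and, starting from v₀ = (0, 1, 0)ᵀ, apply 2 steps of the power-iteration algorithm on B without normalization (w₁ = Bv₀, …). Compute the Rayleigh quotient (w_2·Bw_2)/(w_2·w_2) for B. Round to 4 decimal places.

B = A − I has rows (6, 1, 7); (3, 5, 2); (7, 5, 2)
w1 = Bv₀ = (6·0 + 1·1 + 7·0; 3·0 + 5·1 + 2·0; 7·0 + 5·1 + 2·0) = (1, 5, 5)
w2 = Bw1 = (6·1 + 1·5 + 7·5; 3·1 + 5·5 + 2·5; 7·1 + 5·5 + 2·5) = (46, 38, 42)
Bw2 = (608, 412, 596)
w2·Bw2 = 68656; w2·w2 = 5324; μ ≈ 68656/5324 = 12.8956

μ ≈ 12.8956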